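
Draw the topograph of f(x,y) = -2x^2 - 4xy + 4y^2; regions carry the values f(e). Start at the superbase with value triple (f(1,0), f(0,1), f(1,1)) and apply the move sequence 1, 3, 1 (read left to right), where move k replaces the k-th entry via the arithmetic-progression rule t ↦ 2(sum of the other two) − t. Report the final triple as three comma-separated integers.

start (-2,4,-2) = (f(1,0),f(0,1),f(1,1))
replace slot 1: 2·(4+(-2)) − (-2) = 6 → (6,4,-2)
replace slot 3: 2·(6+4) − (-2) = 22 → (6,4,22)
replace slot 1: 2·(4+22) − 6 = 46 → (46,4,22)

46,4,22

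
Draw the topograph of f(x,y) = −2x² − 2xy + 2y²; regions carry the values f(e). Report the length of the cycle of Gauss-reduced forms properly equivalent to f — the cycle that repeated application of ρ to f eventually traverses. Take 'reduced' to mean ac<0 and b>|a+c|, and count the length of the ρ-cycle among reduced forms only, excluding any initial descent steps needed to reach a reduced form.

D = 20, ⌊√D⌋ = 4
descent: ρ → (2,2,-2)  [lands on river]
river: ρ → (-2,2,2)
ρ-cycle length = 2 (tail of 1 descent step not counted)

2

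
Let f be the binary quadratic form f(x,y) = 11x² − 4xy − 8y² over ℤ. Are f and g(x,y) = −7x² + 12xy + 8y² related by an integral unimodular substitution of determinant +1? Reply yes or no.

D₁ = 368, D₂ = 368
river cycle of f (length 8): (-8, 4, 11), (11, 18, -1), (-1, 18, 11), (11, 4, -8), (-8, 12, 7), (7, 16, -4), (-4, 16, 7), (7, 12, -8)
river cycle of g (length 8): (8, 4, -11), (-11, 18, 1), (1, 18, -11), (-11, 4, 8), (8, 12, -7), (-7, 16, 4), (4, 16, -7), (-7, 12, 8)
cycles differ ⇒ inequivalent

no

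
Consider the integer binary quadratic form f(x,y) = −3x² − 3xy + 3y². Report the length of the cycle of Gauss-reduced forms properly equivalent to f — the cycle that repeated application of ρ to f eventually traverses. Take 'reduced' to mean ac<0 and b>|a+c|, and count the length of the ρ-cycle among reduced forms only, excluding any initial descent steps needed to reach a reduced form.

D = 45, ⌊√D⌋ = 6
descent: ρ → (3,3,-3)  [lands on river]
river: ρ → (-3,3,3)
ρ-cycle length = 2 (tail of 1 descent step not counted)

2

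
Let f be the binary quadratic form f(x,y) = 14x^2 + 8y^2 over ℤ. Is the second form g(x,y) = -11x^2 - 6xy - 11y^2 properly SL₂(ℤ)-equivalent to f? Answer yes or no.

D₁ = -448, D₂ = -448
f: flip: (14,0,8)→(8,0,14)
f: reduced (well bottom): (8,0,14) with a≤c, −a<b≤a
g is negative-definite; reduce −g:
−g: reduced (well bottom): (11,6,11) with a≤c, −a<b≤a
flip sign back: reduced form of g is (-11,-6,-11)
reduced forms (8, 0, 14) vs (-11, -6, -11) ⇒ inequivalent

no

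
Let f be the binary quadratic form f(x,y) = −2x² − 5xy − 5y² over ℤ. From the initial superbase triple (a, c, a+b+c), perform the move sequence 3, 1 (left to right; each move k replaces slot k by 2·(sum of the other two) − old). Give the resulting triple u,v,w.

start (-2,-5,-12) = (f(1,0),f(0,1),f(1,1))
replace slot 3: 2·((-2)+(-5)) − (-12) = -2 → (-2,-5,-2)
replace slot 1: 2·((-5)+(-2)) − (-2) = -12 → (-12,-5,-2)

-12,-5,-2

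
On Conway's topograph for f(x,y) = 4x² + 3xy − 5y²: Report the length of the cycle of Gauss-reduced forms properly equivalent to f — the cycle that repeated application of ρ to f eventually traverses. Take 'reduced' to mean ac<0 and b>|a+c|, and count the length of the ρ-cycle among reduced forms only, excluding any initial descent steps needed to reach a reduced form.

D = 89, ⌊√D⌋ = 9
river: ρ → (-5,7,2)
river: ρ → (2,9,-1)
river: ρ → (-1,9,2)
river: ρ → (2,7,-5)
river: ρ → (-5,3,4)
river: ρ → (4,5,-4)
river: ρ → (-4,3,5)
river: ρ → (5,7,-2)
river: ρ → (-2,9,1)
river: ρ → (1,9,-2)
river: ρ → (-2,7,5)
river: ρ → (5,3,-4)
river: ρ → (-4,5,4)
river: ρ → (4,3,-5)
ρ-cycle length = 14 (tail of 0 descent steps not counted)

14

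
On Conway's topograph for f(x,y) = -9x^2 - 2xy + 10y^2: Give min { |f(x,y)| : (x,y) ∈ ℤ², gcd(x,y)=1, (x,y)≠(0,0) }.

descent: ρ → (10,2,-9)  [lands on river]
river: ρ → (-9,16,3)
river: ρ → (3,14,-14)
river: ρ → (-14,14,3)
river: ρ → (3,16,-9)
river: ρ → (-9,2,10)
river: ρ → (10,18,-1)
river: ρ → (-1,18,10)
closes: descent 1, river 8
min |a| on river = 1

1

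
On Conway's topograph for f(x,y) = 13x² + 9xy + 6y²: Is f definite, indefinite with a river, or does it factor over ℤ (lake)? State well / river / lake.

D = b²−4ac = 9² − 4·13·6 = -231
D < 0 ⇒ definite ⇒ every region one sign ⇒ single well

well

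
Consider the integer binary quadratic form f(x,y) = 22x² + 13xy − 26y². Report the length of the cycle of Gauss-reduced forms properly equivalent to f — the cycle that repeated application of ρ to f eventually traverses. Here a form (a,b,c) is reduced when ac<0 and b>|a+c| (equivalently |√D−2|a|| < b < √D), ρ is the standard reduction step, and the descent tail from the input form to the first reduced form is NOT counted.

D = 2457, ⌊√D⌋ = 49
river: ρ → (-26,39,9)
river: ρ → (9,33,-38)
river: ρ → (-38,43,4)
river: ρ → (4,45,-27)
river: ρ → (-27,9,22)
river: ρ → (22,35,-14)
river: ρ → (-14,49,1)
river: ρ → (1,49,-14)
river: ρ → (-14,35,22)
river: ρ → (22,9,-27)
river: ρ → (-27,45,4)
river: ρ → (4,43,-38)
river: ρ → (-38,33,9)
river: ρ → (9,39,-26)
river: ρ → (-26,13,22)
river: ρ → (22,31,-17)
river: ρ → (-17,37,16)
river: ρ → (16,27,-27)
river: ρ → (-27,27,16)
river: ρ → (16,37,-17)
river: ρ → (-17,31,22)
river: ρ → (22,13,-26)
ρ-cycle length = 22 (tail of 0 descent steps not counted)

22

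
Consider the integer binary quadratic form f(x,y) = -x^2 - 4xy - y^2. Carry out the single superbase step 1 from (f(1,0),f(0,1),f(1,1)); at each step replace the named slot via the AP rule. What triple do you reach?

start (-1,-1,-6) = (f(1,0),f(0,1),f(1,1))
replace slot 1: 2·((-1)+(-6)) − (-1) = -13 → (-13,-1,-6)

-13,-1,-6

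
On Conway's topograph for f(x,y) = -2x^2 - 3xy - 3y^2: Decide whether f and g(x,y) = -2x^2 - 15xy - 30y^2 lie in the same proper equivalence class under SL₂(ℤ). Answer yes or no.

D₁ = -15, D₂ = -15
f is negative-definite; reduce −f:
−f: translate: b→-1 (≡3 mod 4), so (2,3,3)→(2,-1,2)
−f: flip: (2,-1,2)→(2,1,2)
−f: reduced (well bottom): (2,1,2) with a≤c, −a<b≤a
flip sign back: reduced form of f is (-2,-1,-2)
g is negative-definite; reduce −g:
−g: translate: b→-1 (≡15 mod 4), so (2,15,30)→(2,-1,2)
−g: flip: (2,-1,2)→(2,1,2)
−g: reduced (well bottom): (2,1,2) with a≤c, −a<b≤a
flip sign back: reduced form of g is (-2,-1,-2)
reduced forms (-2, -1, -2) vs (-2, -1, -2) ⇒ equivalent

yes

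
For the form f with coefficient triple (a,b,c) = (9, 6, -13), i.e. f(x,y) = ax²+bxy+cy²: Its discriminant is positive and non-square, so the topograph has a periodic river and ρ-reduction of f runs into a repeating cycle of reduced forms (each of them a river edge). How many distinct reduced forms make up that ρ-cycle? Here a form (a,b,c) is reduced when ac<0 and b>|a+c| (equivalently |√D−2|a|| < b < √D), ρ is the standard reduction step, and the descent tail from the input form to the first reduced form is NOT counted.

D = 504, ⌊√D⌋ = 22
river: ρ → (-13,20,2)
river: ρ → (2,20,-13)
river: ρ → (-13,6,9)
river: ρ → (9,12,-10)
river: ρ → (-10,8,11)
river: ρ → (11,14,-7)
river: ρ → (-7,14,11)
river: ρ → (11,8,-10)
river: ρ → (-10,12,9)
river: ρ → (9,6,-13)
ρ-cycle length = 10 (tail of 0 descent steps not counted)

10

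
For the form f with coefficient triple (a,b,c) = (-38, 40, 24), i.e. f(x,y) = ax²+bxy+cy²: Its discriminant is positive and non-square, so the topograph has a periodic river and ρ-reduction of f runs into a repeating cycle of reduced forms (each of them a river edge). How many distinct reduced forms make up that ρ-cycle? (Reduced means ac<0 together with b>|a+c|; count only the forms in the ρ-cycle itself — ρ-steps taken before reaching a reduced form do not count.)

D = 5248, ⌊√D⌋ = 72
river: ρ → (24,56,-22)
river: ρ → (-22,32,48)
river: ρ → (48,64,-6)
river: ρ → (-6,68,26)
river: ρ → (26,36,-38)
river: ρ → (-38,40,24)
ρ-cycle length = 6 (tail of 0 descent steps not counted)

6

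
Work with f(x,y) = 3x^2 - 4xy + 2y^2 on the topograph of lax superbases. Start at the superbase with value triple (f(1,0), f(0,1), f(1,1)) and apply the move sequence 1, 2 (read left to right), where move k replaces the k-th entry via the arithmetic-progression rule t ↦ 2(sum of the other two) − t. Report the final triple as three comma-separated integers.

start (3,2,1) = (f(1,0),f(0,1),f(1,1))
replace slot 1: 2·(2+1) − 3 = 3 → (3,2,1)
replace slot 2: 2·(3+1) − 2 = 6 → (3,6,1)

3,6,1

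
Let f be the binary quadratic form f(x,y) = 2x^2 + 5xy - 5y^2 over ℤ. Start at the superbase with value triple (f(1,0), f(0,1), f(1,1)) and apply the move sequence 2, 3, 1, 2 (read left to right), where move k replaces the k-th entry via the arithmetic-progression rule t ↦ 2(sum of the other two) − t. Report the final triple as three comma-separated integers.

start (2,-5,2) = (f(1,0),f(0,1),f(1,1))
replace slot 2: 2·(2+2) − (-5) = 13 → (2,13,2)
replace slot 3: 2·(2+13) − 2 = 28 → (2,13,28)
replace slot 1: 2·(13+28) − 2 = 80 → (80,13,28)
replace slot 2: 2·(80+28) − 13 = 203 → (80,203,28)

80,203,28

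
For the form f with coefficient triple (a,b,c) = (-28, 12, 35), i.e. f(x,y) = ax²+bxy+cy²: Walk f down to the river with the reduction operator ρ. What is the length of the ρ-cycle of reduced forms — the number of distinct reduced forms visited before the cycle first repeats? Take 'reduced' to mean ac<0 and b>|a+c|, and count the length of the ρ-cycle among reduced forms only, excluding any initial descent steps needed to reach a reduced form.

D = 4064, ⌊√D⌋ = 63
river: ρ → (35,58,-5)
river: ρ → (-5,62,11)
river: ρ → (11,48,-40)
river: ρ → (-40,32,19)
river: ρ → (19,44,-28)
river: ρ → (-28,12,35)
ρ-cycle length = 6 (tail of 0 descent steps not counted)

6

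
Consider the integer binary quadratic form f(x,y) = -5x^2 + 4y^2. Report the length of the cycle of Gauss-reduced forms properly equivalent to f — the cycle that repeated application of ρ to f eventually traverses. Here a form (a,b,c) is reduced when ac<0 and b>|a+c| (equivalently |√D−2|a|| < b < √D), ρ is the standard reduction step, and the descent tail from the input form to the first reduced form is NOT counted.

D = 80, ⌊√D⌋ = 8
descent: ρ → (4,8,-1)  [lands on river]
river: ρ → (-1,8,4)
ρ-cycle length = 2 (tail of 1 descent step not counted)

2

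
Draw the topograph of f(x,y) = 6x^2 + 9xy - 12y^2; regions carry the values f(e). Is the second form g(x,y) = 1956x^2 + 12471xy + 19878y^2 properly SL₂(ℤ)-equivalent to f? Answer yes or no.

D₁ = 369, D₂ = 369
river cycle of f (length 10): (-12, 15, 3), (3, 15, -12), (-12, 9, 6), (6, 15, -6), (-6, 9, 12), (12, 15, -3), (-3, 15, 12), (12, 9, -6), (-6, 15, 6), (6, 9, -12)
river cycle of g (length 10): (6, 9, -12), (-12, 15, 3), (3, 15, -12), (-12, 9, 6), (6, 15, -6), (-6, 9, 12), (12, 15, -3), (-3, 15, 12), (12, 9, -6), (-6, 15, 6)
cycles coincide ⇒ equivalent

yes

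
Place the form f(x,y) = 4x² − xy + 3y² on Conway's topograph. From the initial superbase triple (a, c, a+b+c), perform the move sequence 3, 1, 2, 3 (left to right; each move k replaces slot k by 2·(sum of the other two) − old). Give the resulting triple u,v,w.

start (4,3,6) = (f(1,0),f(0,1),f(1,1))
replace slot 3: 2·(4+3) − 6 = 8 → (4,3,8)
replace slot 1: 2·(3+8) − 4 = 18 → (18,3,8)
replace slot 2: 2·(18+8) − 3 = 49 → (18,49,8)
replace slot 3: 2·(18+49) − 8 = 126 → (18,49,126)

18,49,126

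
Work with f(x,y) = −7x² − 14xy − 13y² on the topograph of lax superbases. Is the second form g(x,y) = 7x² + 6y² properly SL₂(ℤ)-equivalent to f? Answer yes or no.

D₁ = -168, D₂ = -168
f is negative-definite; reduce −f:
−f: translate: b→0 (≡14 mod 14), so (7,14,13)→(7,0,6)
−f: flip: (7,0,6)→(6,0,7)
−f: reduced (well bottom): (6,0,7) with a≤c, −a<b≤a
flip sign back: reduced form of f is (-6,0,-7)
g: flip: (7,0,6)→(6,0,7)
g: reduced (well bottom): (6,0,7) with a≤c, −a<b≤a
reduced forms (-6, 0, -7) vs (6, 0, 7) ⇒ inequivalent

no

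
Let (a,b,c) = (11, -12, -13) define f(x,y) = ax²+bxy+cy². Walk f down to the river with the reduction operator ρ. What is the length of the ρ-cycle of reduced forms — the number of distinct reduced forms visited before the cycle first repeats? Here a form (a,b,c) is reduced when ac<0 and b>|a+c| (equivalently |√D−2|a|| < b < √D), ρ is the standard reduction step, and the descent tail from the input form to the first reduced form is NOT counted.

D = 716, ⌊√D⌋ = 26
descent: ρ → (-13,12,11)  [lands on river]
river: ρ → (11,10,-14)
river: ρ → (-14,18,7)
river: ρ → (7,24,-5)
river: ρ → (-5,26,2)
river: ρ → (2,26,-5)
river: ρ → (-5,24,7)
river: ρ → (7,18,-14)
river: ρ → (-14,10,11)
river: ρ → (11,12,-13)
river: ρ → (-13,14,10)
river: ρ → (10,26,-1)
river: ρ → (-1,26,10)
river: ρ → (10,14,-13)
ρ-cycle length = 14 (tail of 1 descent step not counted)

14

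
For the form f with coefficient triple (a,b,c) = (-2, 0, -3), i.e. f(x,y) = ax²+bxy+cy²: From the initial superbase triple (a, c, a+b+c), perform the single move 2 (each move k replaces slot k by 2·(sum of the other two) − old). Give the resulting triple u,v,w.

start (-2,-3,-5) = (f(1,0),f(0,1),f(1,1))
replace slot 2: 2·((-2)+(-5)) − (-3) = -11 → (-2,-11,-5)

-2,-11,-5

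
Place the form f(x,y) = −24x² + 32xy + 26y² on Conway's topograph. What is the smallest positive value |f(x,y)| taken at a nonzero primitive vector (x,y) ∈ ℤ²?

river: ρ → (26,20,-30)
river: ρ → (-30,40,16)
river: ρ → (16,56,-6)
river: ρ → (-6,52,34)
river: ρ → (34,16,-24)
river: ρ → (-24,32,26)
closes: descent 0, river 6
min |a| on river = 6

6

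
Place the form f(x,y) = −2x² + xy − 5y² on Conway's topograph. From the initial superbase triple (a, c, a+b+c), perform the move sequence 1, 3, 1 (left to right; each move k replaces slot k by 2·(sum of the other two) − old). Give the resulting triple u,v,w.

start (-2,-5,-6) = (f(1,0),f(0,1),f(1,1))
replace slot 1: 2·((-5)+(-6)) − (-2) = -20 → (-20,-5,-6)
replace slot 3: 2·((-20)+(-5)) − (-6) = -44 → (-20,-5,-44)
replace slot 1: 2·((-5)+(-44)) − (-20) = -78 → (-78,-5,-44)

-78,-5,-44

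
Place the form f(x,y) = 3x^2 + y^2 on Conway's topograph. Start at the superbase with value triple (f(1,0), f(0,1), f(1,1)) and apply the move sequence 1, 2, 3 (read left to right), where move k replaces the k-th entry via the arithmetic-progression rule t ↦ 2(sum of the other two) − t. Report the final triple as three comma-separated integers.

start (3,1,4) = (f(1,0),f(0,1),f(1,1))
replace slot 1: 2·(1+4) − 3 = 7 → (7,1,4)
replace slot 2: 2·(7+4) − 1 = 21 → (7,21,4)
replace slot 3: 2·(7+21) − 4 = 52 → (7,21,52)

7,21,52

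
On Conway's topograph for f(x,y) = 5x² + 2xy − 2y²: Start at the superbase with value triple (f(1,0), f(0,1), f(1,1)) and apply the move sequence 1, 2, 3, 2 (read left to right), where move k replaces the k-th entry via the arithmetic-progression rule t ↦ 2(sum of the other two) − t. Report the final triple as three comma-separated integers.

start (5,-2,5) = (f(1,0),f(0,1),f(1,1))
replace slot 1: 2·((-2)+5) − 5 = 1 → (1,-2,5)
replace slot 2: 2·(1+5) − (-2) = 14 → (1,14,5)
replace slot 3: 2·(1+14) − 5 = 25 → (1,14,25)
replace slot 2: 2·(1+25) − 14 = 38 → (1,38,25)

1,38,25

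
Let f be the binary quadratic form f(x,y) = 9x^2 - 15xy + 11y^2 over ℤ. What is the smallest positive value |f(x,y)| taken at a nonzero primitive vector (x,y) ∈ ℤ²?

translate: b→3 (≡-15 mod 18), so (9,-15,11)→(9,3,5)
flip: (9,3,5)→(5,-3,9)
reduced (well bottom): (5,-3,9) with a≤c, −a<b≤a
well minimum = a = 5

5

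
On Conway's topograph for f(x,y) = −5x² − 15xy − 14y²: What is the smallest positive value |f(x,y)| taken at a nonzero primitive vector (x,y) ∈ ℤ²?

translate: b→5 (≡15 mod 10), so (5,15,14)→(5,5,4)
flip: (5,5,4)→(4,-5,5)
translate: b→3 (≡-5 mod 8), so (4,-5,5)→(4,3,4)
reduced (well bottom): (4,3,4) with a≤c, −a<b≤a
well minimum |f| = |-4| = 4 (negative-definite)

4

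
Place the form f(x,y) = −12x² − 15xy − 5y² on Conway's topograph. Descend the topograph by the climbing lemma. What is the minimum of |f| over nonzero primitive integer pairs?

translate: b→-9 (≡15 mod 24), so (12,15,5)→(12,-9,2)
flip: (12,-9,2)→(2,9,12)
translate: b→1 (≡9 mod 4), so (2,9,12)→(2,1,2)
reduced (well bottom): (2,1,2) with a≤c, −a<b≤a
well minimum |f| = |-2| = 2 (negative-definite)

2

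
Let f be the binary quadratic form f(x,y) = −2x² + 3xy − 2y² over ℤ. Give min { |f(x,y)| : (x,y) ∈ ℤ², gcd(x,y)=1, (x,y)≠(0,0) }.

translate: b→1 (≡-3 mod 4), so (2,-3,2)→(2,1,1)
flip: (2,1,1)→(1,-1,2)
translate: b→1 (≡-1 mod 2), so (1,-1,2)→(1,1,2)
reduced (well bottom): (1,1,2) with a≤c, −a<b≤a
well minimum |f| = |-1| = 1 (negative-definite)

1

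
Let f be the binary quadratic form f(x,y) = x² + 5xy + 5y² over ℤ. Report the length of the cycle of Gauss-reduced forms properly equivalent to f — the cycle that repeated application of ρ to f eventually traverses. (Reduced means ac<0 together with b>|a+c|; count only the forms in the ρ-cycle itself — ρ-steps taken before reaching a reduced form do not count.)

D = 5, ⌊√D⌋ = 2
descent: ρ → (5,5,1)
descent: ρ → (1,1,-1)  [lands on river]
river: ρ → (-1,1,1)
ρ-cycle length = 2 (tail of 2 descent steps not counted)

2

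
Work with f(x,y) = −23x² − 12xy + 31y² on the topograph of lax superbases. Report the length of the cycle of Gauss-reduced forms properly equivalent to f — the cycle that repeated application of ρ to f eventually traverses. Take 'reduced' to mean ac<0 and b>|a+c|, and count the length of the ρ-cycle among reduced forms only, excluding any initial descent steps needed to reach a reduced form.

D = 2996, ⌊√D⌋ = 54
descent: ρ → (31,12,-23)  [lands on river]
river: ρ → (-23,34,20)
river: ρ → (20,46,-11)
river: ρ → (-11,42,28)
river: ρ → (28,14,-25)
river: ρ → (-25,36,17)
river: ρ → (17,32,-29)
river: ρ → (-29,26,20)
river: ρ → (20,54,-1)
river: ρ → (-1,54,20)
river: ρ → (20,26,-29)
river: ρ → (-29,32,17)
river: ρ → (17,36,-25)
river: ρ → (-25,14,28)
river: ρ → (28,42,-11)
river: ρ → (-11,46,20)
river: ρ → (20,34,-23)
river: ρ → (-23,12,31)
river: ρ → (31,50,-4)
river: ρ → (-4,54,5)
river: ρ → (5,46,-44)
river: ρ → (-44,42,7)
river: ρ → (7,42,-44)
river: ρ → (-44,46,5)
river: ρ → (5,54,-4)
river: ρ → (-4,50,31)
ρ-cycle length = 26 (tail of 1 descent step not counted)

26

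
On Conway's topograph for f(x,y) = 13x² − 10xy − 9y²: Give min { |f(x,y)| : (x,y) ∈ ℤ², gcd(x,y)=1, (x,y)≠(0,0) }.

descent: ρ → (-9,10,13)  [lands on river]
river: ρ → (13,16,-6)
river: ρ → (-6,20,7)
river: ρ → (7,22,-3)
river: ρ → (-3,20,14)
river: ρ → (14,8,-9)
closes: descent 1, river 6
min |a| on river = 3

3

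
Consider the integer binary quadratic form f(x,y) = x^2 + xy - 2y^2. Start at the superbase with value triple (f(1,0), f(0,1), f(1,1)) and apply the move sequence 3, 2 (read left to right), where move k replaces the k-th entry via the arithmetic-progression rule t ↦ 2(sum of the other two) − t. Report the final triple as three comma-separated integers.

start (1,-2,0) = (f(1,0),f(0,1),f(1,1))
replace slot 3: 2·(1+(-2)) − 0 = -2 → (1,-2,-2)
replace slot 2: 2·(1+(-2)) − (-2) = 0 → (1,0,-2)

1,0,-2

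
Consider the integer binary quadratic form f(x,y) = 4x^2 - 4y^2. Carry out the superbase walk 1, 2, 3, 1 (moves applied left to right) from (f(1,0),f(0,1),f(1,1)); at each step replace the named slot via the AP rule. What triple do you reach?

start (4,-4,0) = (f(1,0),f(0,1),f(1,1))
replace slot 1: 2·((-4)+0) − 4 = -12 → (-12,-4,0)
replace slot 2: 2·((-12)+0) − (-4) = -20 → (-12,-20,0)
replace slot 3: 2·((-12)+(-20)) − 0 = -64 → (-12,-20,-64)
replace slot 1: 2·((-20)+(-64)) − (-12) = -156 → (-156,-20,-64)

-156,-20,-64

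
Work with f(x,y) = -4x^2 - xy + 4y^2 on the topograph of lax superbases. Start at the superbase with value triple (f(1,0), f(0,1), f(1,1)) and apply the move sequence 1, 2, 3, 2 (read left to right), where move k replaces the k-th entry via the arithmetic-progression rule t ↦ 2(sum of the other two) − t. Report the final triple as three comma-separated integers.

start (-4,4,-1) = (f(1,0),f(0,1),f(1,1))
replace slot 1: 2·(4+(-1)) − (-4) = 10 → (10,4,-1)
replace slot 2: 2·(10+(-1)) − 4 = 14 → (10,14,-1)
replace slot 3: 2·(10+14) − (-1) = 49 → (10,14,49)
replace slot 2: 2·(10+49) − 14 = 104 → (10,104,49)

10,104,49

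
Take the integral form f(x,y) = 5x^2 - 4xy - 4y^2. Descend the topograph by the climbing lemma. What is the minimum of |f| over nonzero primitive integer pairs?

descent: ρ → (-4,4,5)  [lands on river]
river: ρ → (5,6,-3)
river: ρ → (-3,6,5)
river: ρ → (5,4,-4)
closes: descent 1, river 4
min |a| on river = 3

3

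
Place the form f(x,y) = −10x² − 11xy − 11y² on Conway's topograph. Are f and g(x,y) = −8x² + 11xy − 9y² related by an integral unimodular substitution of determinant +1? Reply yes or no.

D₁ = -319, D₂ = -167
discriminants differ ⇒ not SL₂(ℤ)-equivalent

no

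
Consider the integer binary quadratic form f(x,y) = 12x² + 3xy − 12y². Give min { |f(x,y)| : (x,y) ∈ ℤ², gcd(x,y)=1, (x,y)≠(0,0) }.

river: ρ → (-12,21,3)
river: ρ → (3,21,-12)
river: ρ → (-12,3,12)
river: ρ → (12,21,-3)
river: ρ → (-3,21,12)
river: ρ → (12,3,-12)
closes: descent 0, river 6
min |a| on river = 3

3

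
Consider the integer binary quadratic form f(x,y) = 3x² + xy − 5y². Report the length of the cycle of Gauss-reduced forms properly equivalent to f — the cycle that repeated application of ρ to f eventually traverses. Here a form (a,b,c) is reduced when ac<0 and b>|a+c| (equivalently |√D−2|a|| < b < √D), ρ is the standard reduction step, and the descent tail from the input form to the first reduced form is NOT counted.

D = 61, ⌊√D⌋ = 7
descent: ρ → (-5,-1,3)
descent: ρ → (3,7,-1)  [lands on river]
river: ρ → (-1,7,3)
river: ρ → (3,5,-3)
river: ρ → (-3,7,1)
river: ρ → (1,7,-3)
river: ρ → (-3,5,3)
ρ-cycle length = 6 (tail of 2 descent steps not counted)

6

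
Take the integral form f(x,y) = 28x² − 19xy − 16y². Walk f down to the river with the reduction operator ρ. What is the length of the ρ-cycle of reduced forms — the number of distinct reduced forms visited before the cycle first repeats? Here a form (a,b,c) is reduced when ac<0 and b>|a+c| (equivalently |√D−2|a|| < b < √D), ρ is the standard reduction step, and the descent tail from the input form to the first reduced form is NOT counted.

D = 2153, ⌊√D⌋ = 46
descent: ρ → (-16,19,28)  [lands on river]
river: ρ → (28,37,-7)
river: ρ → (-7,33,38)
river: ρ → (38,43,-2)
river: ρ → (-2,45,16)
river: ρ → (16,19,-28)
river: ρ → (-28,37,7)
river: ρ → (7,33,-38)
river: ρ → (-38,43,2)
river: ρ → (2,45,-16)
ρ-cycle length = 10 (tail of 1 descent step not counted)

10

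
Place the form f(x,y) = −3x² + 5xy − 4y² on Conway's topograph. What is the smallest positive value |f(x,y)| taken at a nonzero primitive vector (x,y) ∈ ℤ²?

translate: b→1 (≡-5 mod 6), so (3,-5,4)→(3,1,2)
flip: (3,1,2)→(2,-1,3)
reduced (well bottom): (2,-1,3) with a≤c, −a<b≤a
well minimum |f| = |-2| = 2 (negative-definite)

2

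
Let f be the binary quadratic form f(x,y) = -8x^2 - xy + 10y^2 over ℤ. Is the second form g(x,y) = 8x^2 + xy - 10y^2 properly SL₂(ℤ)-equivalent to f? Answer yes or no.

D₁ = 321, D₂ = 321
river cycle of f (length 4): (-8, 15, 3), (3, 15, -8), (-8, 17, 1), (1, 17, -8)
river cycle of g (length 4): (8, 17, -1), (-1, 17, 8), (8, 15, -3), (-3, 15, 8)
cycles differ ⇒ inequivalent

no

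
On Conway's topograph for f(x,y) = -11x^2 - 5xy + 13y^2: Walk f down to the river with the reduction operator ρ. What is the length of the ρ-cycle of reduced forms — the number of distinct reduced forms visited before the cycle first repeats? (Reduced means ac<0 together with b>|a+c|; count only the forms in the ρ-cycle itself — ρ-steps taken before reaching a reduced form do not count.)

D = 597, ⌊√D⌋ = 24
descent: ρ → (13,5,-11)  [lands on river]
river: ρ → (-11,17,7)
river: ρ → (7,11,-17)
river: ρ → (-17,23,1)
river: ρ → (1,23,-17)
river: ρ → (-17,11,7)
river: ρ → (7,17,-11)
river: ρ → (-11,5,13)
river: ρ → (13,21,-3)
river: ρ → (-3,21,13)
ρ-cycle length = 10 (tail of 1 descent step not counted)

10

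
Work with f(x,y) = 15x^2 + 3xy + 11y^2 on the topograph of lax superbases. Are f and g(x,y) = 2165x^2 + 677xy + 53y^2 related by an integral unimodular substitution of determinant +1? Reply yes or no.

D₁ = -651, D₂ = -651
f: flip: (15,3,11)→(11,-3,15)
f: reduced (well bottom): (11,-3,15) with a≤c, −a<b≤a
g: flip: (2165,677,53)→(53,-677,2165)
g: translate: b→-41 (≡-677 mod 106), so (53,-677,2165)→(53,-41,11)
g: flip: (53,-41,11)→(11,41,53)
g: translate: b→-3 (≡41 mod 22), so (11,41,53)→(11,-3,15)
g: reduced (well bottom): (11,-3,15) with a≤c, −a<b≤a
reduced forms (11, -3, 15) vs (11, -3, 15) ⇒ equivalent

yes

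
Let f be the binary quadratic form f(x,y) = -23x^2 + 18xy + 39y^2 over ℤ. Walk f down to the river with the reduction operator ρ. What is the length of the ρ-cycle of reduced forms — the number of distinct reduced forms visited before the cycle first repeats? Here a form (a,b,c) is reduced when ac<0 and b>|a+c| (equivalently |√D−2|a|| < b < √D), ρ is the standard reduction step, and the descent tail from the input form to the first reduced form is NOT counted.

D = 3912, ⌊√D⌋ = 62
river: ρ → (39,60,-2)
river: ρ → (-2,60,39)
river: ρ → (39,18,-23)
river: ρ → (-23,28,34)
river: ρ → (34,40,-17)
river: ρ → (-17,62,1)
river: ρ → (1,62,-17)
river: ρ → (-17,40,34)
river: ρ → (34,28,-23)
river: ρ → (-23,18,39)
ρ-cycle length = 10 (tail of 0 descent steps not counted)

10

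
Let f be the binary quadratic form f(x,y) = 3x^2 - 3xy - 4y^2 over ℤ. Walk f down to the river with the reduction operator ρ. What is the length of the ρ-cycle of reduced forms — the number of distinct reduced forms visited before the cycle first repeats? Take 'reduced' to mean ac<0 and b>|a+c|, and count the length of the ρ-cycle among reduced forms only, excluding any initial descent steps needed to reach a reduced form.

D = 57, ⌊√D⌋ = 7
descent: ρ → (-4,3,3)  [lands on river]
river: ρ → (3,3,-4)
river: ρ → (-4,5,2)
river: ρ → (2,7,-1)
river: ρ → (-1,7,2)
river: ρ → (2,5,-4)
ρ-cycle length = 6 (tail of 1 descent step not counted)

6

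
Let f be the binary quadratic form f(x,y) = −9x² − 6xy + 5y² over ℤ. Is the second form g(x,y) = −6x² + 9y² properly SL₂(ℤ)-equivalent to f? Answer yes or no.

D₁ = 216, D₂ = 216
river cycle of f (length 6): (5, 6, -9), (-9, 12, 2), (2, 12, -9), (-9, 6, 5), (5, 14, -1), (-1, 14, 5)
river cycle of g (length 2): (-6, 12, 3), (3, 12, -6)
cycles differ ⇒ inequivalent

no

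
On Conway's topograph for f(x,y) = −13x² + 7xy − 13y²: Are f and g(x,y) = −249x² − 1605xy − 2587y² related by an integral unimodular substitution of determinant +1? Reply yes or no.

D₁ = -627, D₂ = -627
f is negative-definite; reduce −f:
−f: flip: (13,-7,13)→(13,7,13)
−f: reduced (well bottom): (13,7,13) with a≤c, −a<b≤a
flip sign back: reduced form of f is (-13,-7,-13)
g is negative-definite; reduce −g:
−g: translate: b→111 (≡1605 mod 498), so (249,1605,2587)→(249,111,13)
−g: flip: (249,111,13)→(13,-111,249)
−g: translate: b→-7 (≡-111 mod 26), so (13,-111,249)→(13,-7,13)
−g: flip: (13,-7,13)→(13,7,13)
−g: reduced (well bottom): (13,7,13) with a≤c, −a<b≤a
flip sign back: reduced form of g is (-13,-7,-13)
reduced forms (-13, -7, -13) vs (-13, -7, -13) ⇒ equivalent

yes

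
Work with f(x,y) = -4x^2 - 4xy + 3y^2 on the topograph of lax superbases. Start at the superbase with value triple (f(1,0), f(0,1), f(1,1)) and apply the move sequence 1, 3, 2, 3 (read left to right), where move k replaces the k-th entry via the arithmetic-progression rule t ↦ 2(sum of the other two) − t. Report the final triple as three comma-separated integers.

start (-4,3,-5) = (f(1,0),f(0,1),f(1,1))
replace slot 1: 2·(3+(-5)) − (-4) = 0 → (0,3,-5)
replace slot 3: 2·(0+3) − (-5) = 11 → (0,3,11)
replace slot 2: 2·(0+11) − 3 = 19 → (0,19,11)
replace slot 3: 2·(0+19) − 11 = 27 → (0,19,27)

0,19,27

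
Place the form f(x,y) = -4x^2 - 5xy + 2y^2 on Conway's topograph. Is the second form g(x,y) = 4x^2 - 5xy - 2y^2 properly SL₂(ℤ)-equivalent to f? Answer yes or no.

D₁ = 57, D₂ = 57
river cycle of f (length 6): (2, 5, -4), (-4, 3, 3), (3, 3, -4), (-4, 5, 2), (2, 7, -1), (-1, 7, 2)
river cycle of g (length 6): (-2, 5, 4), (4, 3, -3), (-3, 3, 4), (4, 5, -2), (-2, 7, 1), (1, 7, -2)
cycles differ ⇒ inequivalent

no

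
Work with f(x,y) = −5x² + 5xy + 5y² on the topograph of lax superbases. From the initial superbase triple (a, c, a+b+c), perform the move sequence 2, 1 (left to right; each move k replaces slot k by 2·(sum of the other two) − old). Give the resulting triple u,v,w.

start (-5,5,5) = (f(1,0),f(0,1),f(1,1))
replace slot 2: 2·((-5)+5) − 5 = -5 → (-5,-5,5)
replace slot 1: 2·((-5)+5) − (-5) = 5 → (5,-5,5)

5,-5,5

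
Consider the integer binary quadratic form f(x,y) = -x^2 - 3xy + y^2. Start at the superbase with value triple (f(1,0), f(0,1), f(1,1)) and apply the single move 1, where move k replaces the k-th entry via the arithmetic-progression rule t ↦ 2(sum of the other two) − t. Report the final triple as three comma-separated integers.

start (-1,1,-3) = (f(1,0),f(0,1),f(1,1))
replace slot 1: 2·(1+(-3)) − (-1) = -3 → (-3,1,-3)

-3,1,-3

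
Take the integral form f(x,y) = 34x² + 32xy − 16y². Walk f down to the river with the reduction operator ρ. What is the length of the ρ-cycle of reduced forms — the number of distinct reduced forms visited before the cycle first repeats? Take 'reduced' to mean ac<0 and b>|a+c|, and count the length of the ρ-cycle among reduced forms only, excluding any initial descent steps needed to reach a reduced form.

D = 3200, ⌊√D⌋ = 56
river: ρ → (-16,32,34)
river: ρ → (34,36,-14)
river: ρ → (-14,48,16)
river: ρ → (16,48,-14)
river: ρ → (-14,36,34)
river: ρ → (34,32,-16)
ρ-cycle length = 6 (tail of 0 descent steps not counted)

6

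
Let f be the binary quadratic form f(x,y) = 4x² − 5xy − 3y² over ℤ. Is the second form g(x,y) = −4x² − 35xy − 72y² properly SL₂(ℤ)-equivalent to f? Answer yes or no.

D₁ = 73, D₂ = 73
river cycle of f (length 18): (-3, 5, 4), (4, 3, -4), (-4, 5, 3), (3, 7, -2), (-2, 5, 6), (6, 7, -1), (-1, 7, 6), (6, 5, -2), (-2, 7, 3), (3, 5, -4), … (8 more)
river cycle of g (length 18): (-4, 5, 3), (3, 7, -2), (-2, 5, 6), (6, 7, -1), (-1, 7, 6), (6, 5, -2), (-2, 7, 3), (3, 5, -4), (-4, 3, 4), (4, 5, -3), … (8 more)
cycles coincide ⇒ equivalent

yes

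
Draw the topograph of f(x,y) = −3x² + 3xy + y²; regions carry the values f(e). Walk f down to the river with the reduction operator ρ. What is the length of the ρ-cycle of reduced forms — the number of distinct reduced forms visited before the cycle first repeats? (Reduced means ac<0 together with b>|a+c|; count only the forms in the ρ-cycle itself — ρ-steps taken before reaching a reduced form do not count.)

D = 21, ⌊√D⌋ = 4
river: ρ → (1,3,-3)
river: ρ → (-3,3,1)
ρ-cycle length = 2 (tail of 0 descent steps not counted)

2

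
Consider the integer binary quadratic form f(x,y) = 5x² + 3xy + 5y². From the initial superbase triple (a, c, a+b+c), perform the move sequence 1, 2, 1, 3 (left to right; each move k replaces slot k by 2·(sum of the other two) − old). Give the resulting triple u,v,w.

start (5,5,13) = (f(1,0),f(0,1),f(1,1))
replace slot 1: 2·(5+13) − 5 = 31 → (31,5,13)
replace slot 2: 2·(31+13) − 5 = 83 → (31,83,13)
replace slot 1: 2·(83+13) − 31 = 161 → (161,83,13)
replace slot 3: 2·(161+83) − 13 = 475 → (161,83,475)

161,83,475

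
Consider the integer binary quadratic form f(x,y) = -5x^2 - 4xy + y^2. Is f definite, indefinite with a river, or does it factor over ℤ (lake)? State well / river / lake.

D = b²−4ac = (-4)² − 4·(-5)·1 = 36
D = 6² is a perfect square ⇒ form factors over ℤ ⇒ lakes

lake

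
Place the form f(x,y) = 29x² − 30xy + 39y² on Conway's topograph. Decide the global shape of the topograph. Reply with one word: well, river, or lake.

D = b²−4ac = (-30)² − 4·29·39 = -3624
D < 0 ⇒ definite ⇒ every region one sign ⇒ single well

well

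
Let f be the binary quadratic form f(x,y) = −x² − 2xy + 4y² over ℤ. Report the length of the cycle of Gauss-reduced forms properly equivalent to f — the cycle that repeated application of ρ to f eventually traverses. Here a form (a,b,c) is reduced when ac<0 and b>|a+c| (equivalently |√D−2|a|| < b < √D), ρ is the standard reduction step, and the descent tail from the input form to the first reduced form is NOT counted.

D = 20, ⌊√D⌋ = 4
descent: ρ → (4,2,-1)
descent: ρ → (-1,4,1)  [lands on river]
river: ρ → (1,4,-1)
ρ-cycle length = 2 (tail of 2 descent steps not counted)

2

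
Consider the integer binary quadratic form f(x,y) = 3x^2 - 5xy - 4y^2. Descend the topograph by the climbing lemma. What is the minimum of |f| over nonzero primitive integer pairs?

descent: ρ → (-4,5,3)  [lands on river]
river: ρ → (3,7,-2)
river: ρ → (-2,5,6)
river: ρ → (6,7,-1)
river: ρ → (-1,7,6)
river: ρ → (6,5,-2)
river: ρ → (-2,7,3)
river: ρ → (3,5,-4)
river: ρ → (-4,3,4)
river: ρ → (4,5,-3)
river: ρ → (-3,7,2)
river: ρ → (2,5,-6)
river: ρ → (-6,7,1)
river: ρ → (1,7,-6)
river: ρ → (-6,5,2)
river: ρ → (2,7,-3)
river: ρ → (-3,5,4)
river: ρ → (4,3,-4)
closes: descent 1, river 18
min |a| on river = 1

1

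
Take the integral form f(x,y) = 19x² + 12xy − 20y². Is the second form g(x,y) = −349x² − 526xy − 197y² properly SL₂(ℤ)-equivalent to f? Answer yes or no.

D₁ = 1664, D₂ = 1664
river cycle of f (length 10): (-20, 28, 11), (11, 38, -5), (-5, 32, 32), (32, 32, -5), (-5, 38, 11), (11, 28, -20), (-20, 12, 19), (19, 26, -13), (-13, 26, 19), (19, 12, -20)
river cycle of g (length 10): (-20, 28, 11), (11, 38, -5), (-5, 32, 32), (32, 32, -5), (-5, 38, 11), (11, 28, -20), (-20, 12, 19), (19, 26, -13), (-13, 26, 19), (19, 12, -20)
cycles coincide ⇒ equivalent

yes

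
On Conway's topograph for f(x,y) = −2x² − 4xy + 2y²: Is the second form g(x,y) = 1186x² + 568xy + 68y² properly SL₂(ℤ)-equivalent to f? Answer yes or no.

D₁ = 32, D₂ = 32
river cycle of f (length 2): (2, 4, -2), (-2, 4, 2)
river cycle of g (length 2): (2, 4, -2), (-2, 4, 2)
cycles coincide ⇒ equivalent

yes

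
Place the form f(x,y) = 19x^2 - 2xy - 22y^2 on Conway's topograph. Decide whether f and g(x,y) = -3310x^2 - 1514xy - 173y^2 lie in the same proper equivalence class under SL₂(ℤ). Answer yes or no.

D₁ = 1676, D₂ = 1676
river cycle of f (length 18): (19, 36, -5), (-5, 34, 26), (26, 18, -13), (-13, 34, 10), (10, 26, -25), (-25, 24, 11), (11, 20, -29), (-29, 38, 2), (2, 38, -29), (-29, 20, 11), … (8 more)
river cycle of g (length 18): (19, 36, -5), (-5, 34, 26), (26, 18, -13), (-13, 34, 10), (10, 26, -25), (-25, 24, 11), (11, 20, -29), (-29, 38, 2), (2, 38, -29), (-29, 20, 11), … (8 more)
cycles coincide ⇒ equivalent

yes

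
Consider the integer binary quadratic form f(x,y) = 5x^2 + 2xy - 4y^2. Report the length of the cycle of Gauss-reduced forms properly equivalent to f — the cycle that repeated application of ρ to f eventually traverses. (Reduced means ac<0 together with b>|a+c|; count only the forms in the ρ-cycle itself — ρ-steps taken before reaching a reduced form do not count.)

D = 84, ⌊√D⌋ = 9
river: ρ → (-4,6,3)
river: ρ → (3,6,-4)
river: ρ → (-4,2,5)
river: ρ → (5,8,-1)
river: ρ → (-1,8,5)
river: ρ → (5,2,-4)
ρ-cycle length = 6 (tail of 0 descent steps not counted)

6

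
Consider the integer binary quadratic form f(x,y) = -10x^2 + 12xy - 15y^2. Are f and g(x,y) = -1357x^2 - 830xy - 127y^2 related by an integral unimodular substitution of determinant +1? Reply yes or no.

D₁ = -456, D₂ = -456
f is negative-definite; reduce −f:
−f: translate: b→8 (≡-12 mod 20), so (10,-12,15)→(10,8,13)
−f: reduced (well bottom): (10,8,13) with a≤c, −a<b≤a
flip sign back: reduced form of f is (-10,-8,-13)
g is negative-definite; reduce −g:
−g: flip: (1357,830,127)→(127,-830,1357)
−g: translate: b→-68 (≡-830 mod 254), so (127,-830,1357)→(127,-68,10)
−g: flip: (127,-68,10)→(10,68,127)
−g: translate: b→8 (≡68 mod 20), so (10,68,127)→(10,8,13)
−g: reduced (well bottom): (10,8,13) with a≤c, −a<b≤a
flip sign back: reduced form of g is (-10,-8,-13)
reduced forms (-10, -8, -13) vs (-10, -8, -13) ⇒ equivalent

yes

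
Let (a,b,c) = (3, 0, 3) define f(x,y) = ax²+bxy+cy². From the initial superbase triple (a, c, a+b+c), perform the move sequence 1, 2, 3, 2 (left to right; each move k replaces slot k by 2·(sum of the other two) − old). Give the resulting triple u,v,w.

start (3,3,6) = (f(1,0),f(0,1),f(1,1))
replace slot 1: 2·(3+6) − 3 = 15 → (15,3,6)
replace slot 2: 2·(15+6) − 3 = 39 → (15,39,6)
replace slot 3: 2·(15+39) − 6 = 102 → (15,39,102)
replace slot 2: 2·(15+102) − 39 = 195 → (15,195,102)

15,195,102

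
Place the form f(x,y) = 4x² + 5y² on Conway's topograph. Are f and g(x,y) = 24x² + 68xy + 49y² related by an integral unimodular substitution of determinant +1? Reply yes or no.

D₁ = -80, D₂ = -80
f: reduced (well bottom): (4,0,5) with a≤c, −a<b≤a
g: translate: b→20 (≡68 mod 48), so (24,68,49)→(24,20,5)
g: flip: (24,20,5)→(5,-20,24)
g: translate: b→0 (≡-20 mod 10), so (5,-20,24)→(5,0,4)
g: flip: (5,0,4)→(4,0,5)
g: reduced (well bottom): (4,0,5) with a≤c, −a<b≤a
reduced forms (4, 0, 5) vs (4, 0, 5) ⇒ equivalent

yes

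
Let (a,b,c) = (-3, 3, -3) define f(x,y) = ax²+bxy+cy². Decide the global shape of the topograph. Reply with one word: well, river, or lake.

D = b²−4ac = 3² − 4·(-3)·(-3) = -27
D < 0 ⇒ definite ⇒ every region one sign ⇒ single well

well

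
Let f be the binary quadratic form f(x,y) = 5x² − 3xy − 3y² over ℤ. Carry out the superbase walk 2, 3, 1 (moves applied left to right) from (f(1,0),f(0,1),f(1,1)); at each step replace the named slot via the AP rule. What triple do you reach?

start (5,-3,-1) = (f(1,0),f(0,1),f(1,1))
replace slot 2: 2·(5+(-1)) − (-3) = 11 → (5,11,-1)
replace slot 3: 2·(5+11) − (-1) = 33 → (5,11,33)
replace slot 1: 2·(11+33) − 5 = 83 → (83,11,33)

83,11,33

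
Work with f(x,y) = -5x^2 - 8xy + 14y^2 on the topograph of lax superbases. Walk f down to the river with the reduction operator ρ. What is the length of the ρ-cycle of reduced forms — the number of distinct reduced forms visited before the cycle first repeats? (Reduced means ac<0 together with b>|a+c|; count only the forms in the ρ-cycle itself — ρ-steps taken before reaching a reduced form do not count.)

D = 344, ⌊√D⌋ = 18
descent: ρ → (14,8,-5)
descent: ρ → (-5,12,10)  [lands on river]
river: ρ → (10,8,-7)
river: ρ → (-7,6,11)
river: ρ → (11,16,-2)
river: ρ → (-2,16,11)
river: ρ → (11,6,-7)
river: ρ → (-7,8,10)
river: ρ → (10,12,-5)
river: ρ → (-5,18,1)
river: ρ → (1,18,-5)
ρ-cycle length = 10 (tail of 2 descent steps not counted)

10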